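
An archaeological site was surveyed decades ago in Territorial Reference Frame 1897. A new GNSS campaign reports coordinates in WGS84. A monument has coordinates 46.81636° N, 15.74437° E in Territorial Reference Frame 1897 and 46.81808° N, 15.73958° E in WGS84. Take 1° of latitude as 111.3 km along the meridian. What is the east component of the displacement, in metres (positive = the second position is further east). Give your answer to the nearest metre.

Δφ = 46.81808° − 46.81636° = +0.00172°; Δλ = 15.73958° − 15.74437° = -0.00479°.
ΔN = Δφ × 111300 = 191.4 m; ΔE = Δλ × 111300 × cos(46.81636°) = -0.00479 × 111300 × 0.684339 = -364.8 m.

ΔE = -365 m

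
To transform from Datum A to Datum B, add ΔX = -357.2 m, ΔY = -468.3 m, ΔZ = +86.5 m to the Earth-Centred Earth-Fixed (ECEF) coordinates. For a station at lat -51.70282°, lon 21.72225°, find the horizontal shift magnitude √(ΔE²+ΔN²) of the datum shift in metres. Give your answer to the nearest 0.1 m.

457.4 m

At φ = -51.70282°, λ = 21.72225°: sin φ = -0.784807, cos φ = 0.619740, sin λ = 0.370108, cos λ = 0.928989.
ΔE = −sin λ·ΔX + cos λ·ΔY = −(0.370108)·(-357.2) + (0.928989)·(-468.3) = -302.84 m.
ΔN = −sin φ cos λ·ΔX − sin φ sin λ·ΔY + cos φ·ΔZ = −(-0.784807)(0.928989)(-357.2) − (-0.784807)(0.370108)(-468.3) + (0.619740)(86.5) = -342.84 m.
Horizontal magnitude = √(ΔE² + ΔN²) = √((-302.84)² + (-342.84)²) = 457.44 m.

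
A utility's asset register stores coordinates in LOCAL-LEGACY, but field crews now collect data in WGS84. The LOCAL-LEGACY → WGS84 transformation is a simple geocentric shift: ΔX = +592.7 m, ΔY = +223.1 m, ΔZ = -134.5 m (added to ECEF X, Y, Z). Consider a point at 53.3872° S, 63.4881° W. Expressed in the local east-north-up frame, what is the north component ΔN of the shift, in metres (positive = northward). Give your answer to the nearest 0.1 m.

ΔN = -28.1 m

The local north axis is (−sin φ cos λ, −sin φ sin λ, cos φ), giving ΔN = 212.367 − 160.247 − 80.216 = -28.10 m.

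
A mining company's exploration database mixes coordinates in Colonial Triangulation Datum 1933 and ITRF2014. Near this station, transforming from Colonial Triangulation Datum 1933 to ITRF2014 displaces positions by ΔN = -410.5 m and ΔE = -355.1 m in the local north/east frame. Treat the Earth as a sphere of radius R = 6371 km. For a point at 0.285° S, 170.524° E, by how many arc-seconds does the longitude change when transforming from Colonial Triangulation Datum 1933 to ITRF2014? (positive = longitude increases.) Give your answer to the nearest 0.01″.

Δλ = -11.50″

At latitude -0.285°, cos φ = 0.999988.
One radian of longitude at latitude φ spans R cos φ, so Δλ = ΔE / (R cos φ) = -355.1 / (6371000 × 0.999988) = -5.5738e-05 rad = -11.497″.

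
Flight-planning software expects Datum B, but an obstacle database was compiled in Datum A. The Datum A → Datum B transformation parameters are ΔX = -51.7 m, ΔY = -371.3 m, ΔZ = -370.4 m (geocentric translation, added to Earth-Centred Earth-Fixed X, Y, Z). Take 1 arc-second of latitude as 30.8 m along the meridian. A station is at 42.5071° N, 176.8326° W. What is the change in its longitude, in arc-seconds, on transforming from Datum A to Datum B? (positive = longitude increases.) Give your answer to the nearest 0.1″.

Δλ = 16.2″

sin φ = 0.675682, cos φ = 0.737194, sin λ = -0.055253, cos λ = -0.998472.
East component: ΔE = −sin λ·ΔX + cos λ·ΔY = −(-0.055253)(-51.7) + (-0.998472)(-371.3) = 367.88 m.
1° of latitude spans 3600 × 30.80 = 110880 m; at latitude φ, 1° of longitude spans that × cos φ = 81740.0 m, so Δλ = 367.88 / 81740.0 × 3600 = 16.202″.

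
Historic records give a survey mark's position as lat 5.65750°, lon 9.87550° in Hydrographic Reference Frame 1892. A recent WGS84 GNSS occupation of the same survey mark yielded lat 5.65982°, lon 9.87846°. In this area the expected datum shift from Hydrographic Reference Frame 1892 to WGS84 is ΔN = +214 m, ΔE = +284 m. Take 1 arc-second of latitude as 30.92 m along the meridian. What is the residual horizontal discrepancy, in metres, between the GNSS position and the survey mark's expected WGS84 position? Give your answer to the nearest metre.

Observed coordinate differences: Δφ = +0.00232°, Δλ = +0.00296°.
Converting to metres (1° lat = 111312 m, cos φ = 0.995129): observed ΔN = 258.2 m, observed ΔE = 327.9 m.
Subtracting the expected shift leaves a residual of 258.2 − (214) = 44.2 m north and 327.9 − (284) = 43.9 m east.
Residual distance = √(44.2² + 43.9²) = 62.3 m.

62 m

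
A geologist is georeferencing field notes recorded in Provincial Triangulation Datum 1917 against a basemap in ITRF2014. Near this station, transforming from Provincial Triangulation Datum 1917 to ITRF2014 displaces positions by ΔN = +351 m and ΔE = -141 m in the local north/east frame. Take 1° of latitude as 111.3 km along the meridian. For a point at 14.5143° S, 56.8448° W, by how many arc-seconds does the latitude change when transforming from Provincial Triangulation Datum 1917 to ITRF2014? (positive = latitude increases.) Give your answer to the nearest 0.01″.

Δφ = 11.35″

1° of latitude = 111.3 km, so Δφ = 351.0 / 111300 = 0.0031536° = 11.353″.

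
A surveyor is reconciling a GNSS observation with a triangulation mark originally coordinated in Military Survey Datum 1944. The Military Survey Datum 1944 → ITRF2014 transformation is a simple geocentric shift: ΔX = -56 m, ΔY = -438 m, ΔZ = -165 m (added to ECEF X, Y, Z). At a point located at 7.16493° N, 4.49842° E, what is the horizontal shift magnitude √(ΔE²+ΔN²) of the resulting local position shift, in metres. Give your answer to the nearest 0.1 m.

458.4 m

At φ = 7.16493°, λ = 4.49842°: sin φ = 0.124726, cos φ = 0.992191, sin λ = 0.078432, cos λ = 0.996919.
ΔE = −sin λ·ΔX + cos λ·ΔY = −(0.078432)·(-56) + (0.996919)·(-438) = -432.26 m.
ΔN = −sin φ cos λ·ΔX − sin φ sin λ·ΔY + cos φ·ΔZ = −(0.124726)(0.996919)(-56) − (0.124726)(0.078432)(-438) + (0.992191)(-165) = -152.46 m.
Horizontal magnitude = √(ΔE² + ΔN²) = √((-432.26)² + (-152.46)²) = 458.36 m.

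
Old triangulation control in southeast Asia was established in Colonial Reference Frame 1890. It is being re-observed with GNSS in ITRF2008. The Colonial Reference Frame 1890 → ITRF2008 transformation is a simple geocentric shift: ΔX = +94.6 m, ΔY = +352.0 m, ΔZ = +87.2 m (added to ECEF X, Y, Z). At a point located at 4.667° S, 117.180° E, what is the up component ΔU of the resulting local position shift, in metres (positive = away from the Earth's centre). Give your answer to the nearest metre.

ΔU = 262 m

The local up (radial) axis is (cos φ cos λ, cos φ sin λ, sin φ), giving ΔU = -43.069 + 312.092 − 7.095 = 261.93 m.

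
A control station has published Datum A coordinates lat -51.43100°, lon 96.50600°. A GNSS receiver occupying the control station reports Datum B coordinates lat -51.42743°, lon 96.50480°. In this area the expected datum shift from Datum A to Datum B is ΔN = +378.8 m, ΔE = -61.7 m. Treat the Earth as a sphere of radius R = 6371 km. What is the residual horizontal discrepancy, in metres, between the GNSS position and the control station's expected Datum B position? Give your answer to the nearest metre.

28 m

Observed coordinate differences: Δφ = +0.00357°, Δλ = -0.00120°.
Converting to metres (1° lat = 111195 m, cos φ = 0.623457): observed ΔN = 397.0 m, observed ΔE = -83.2 m.
Subtracting the expected shift leaves a residual of 397.0 − (378.8) = 18.2 m north and -83.2 − (-61.7) = -21.5 m east.
Residual distance = √(18.2² + (-21.5)²) = 28.1 m.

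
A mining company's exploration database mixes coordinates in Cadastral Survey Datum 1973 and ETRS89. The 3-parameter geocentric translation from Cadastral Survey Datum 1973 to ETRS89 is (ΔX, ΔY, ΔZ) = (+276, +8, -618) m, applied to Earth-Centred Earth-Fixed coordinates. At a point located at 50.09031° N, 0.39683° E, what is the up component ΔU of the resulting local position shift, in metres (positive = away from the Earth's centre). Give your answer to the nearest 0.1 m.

At φ = 50.09031°, λ = 0.39683°: sin φ = 0.767057, cos φ = 0.641579, sin λ = 0.006926, cos λ = 0.999976.
ΔU = cos φ cos λ·ΔX + cos φ sin λ·ΔY + sin φ·ΔZ = (0.641579)(0.999976)(276) + (0.641579)(0.006926)(8) + (0.767057)(-618) = -296.93 m.

ΔU = -296.9 m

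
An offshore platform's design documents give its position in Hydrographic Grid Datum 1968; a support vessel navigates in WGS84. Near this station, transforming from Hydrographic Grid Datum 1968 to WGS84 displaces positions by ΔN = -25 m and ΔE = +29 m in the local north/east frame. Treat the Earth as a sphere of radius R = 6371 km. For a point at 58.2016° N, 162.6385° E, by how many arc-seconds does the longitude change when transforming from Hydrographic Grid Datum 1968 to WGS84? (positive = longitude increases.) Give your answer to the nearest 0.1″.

Δλ = 1.8″

At latitude 58.2016°, cos φ = 0.526932.
One radian of longitude at latitude φ spans R cos φ, so Δλ = ΔE / (R cos φ) = 29.0 / (6371000 × 0.526932) = 8.6384e-06 rad = 1.782″.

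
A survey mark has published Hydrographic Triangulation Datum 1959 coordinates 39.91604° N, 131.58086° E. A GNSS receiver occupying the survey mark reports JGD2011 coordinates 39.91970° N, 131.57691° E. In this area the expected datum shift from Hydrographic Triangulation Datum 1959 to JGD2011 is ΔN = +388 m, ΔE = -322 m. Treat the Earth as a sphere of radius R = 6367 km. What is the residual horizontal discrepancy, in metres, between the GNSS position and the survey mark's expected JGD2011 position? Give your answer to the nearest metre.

Observed coordinate differences: Δφ = +0.00366°, Δλ = -0.00395°.
Converting to metres (1° lat = 111125 m, cos φ = 0.766986): observed ΔN = 406.7 m, observed ΔE = -336.7 m.
Subtracting the expected shift leaves a residual of 406.7 − (388) = 18.7 m north and -336.7 − (-322) = -14.7 m east.
Residual distance = √(18.7² + (-14.7)²) = 23.8 m.

24 m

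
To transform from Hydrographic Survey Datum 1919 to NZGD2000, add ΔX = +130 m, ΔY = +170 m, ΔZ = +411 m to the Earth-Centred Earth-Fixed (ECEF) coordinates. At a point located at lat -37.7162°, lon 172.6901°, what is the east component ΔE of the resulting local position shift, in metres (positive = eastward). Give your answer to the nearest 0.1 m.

ΔE = -185.2 m

The local east axis at (φ, λ) is (−sin λ, cos λ, 0), so ΔE = −sin(172.6901°)·130 + cos(172.6901°)·170 = -185.16 m.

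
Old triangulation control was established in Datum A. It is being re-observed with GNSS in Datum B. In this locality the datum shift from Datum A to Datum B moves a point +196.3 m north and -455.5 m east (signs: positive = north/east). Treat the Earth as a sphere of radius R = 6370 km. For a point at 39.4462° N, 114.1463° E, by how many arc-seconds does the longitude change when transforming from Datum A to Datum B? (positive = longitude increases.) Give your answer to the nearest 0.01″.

Δλ = -19.10″

At latitude 39.4462°, cos φ = 0.772222.
One radian of longitude at latitude φ spans R cos φ, so Δλ = ΔE / (R cos φ) = -455.5 / (6370000 × 0.772222) = -9.2599e-05 rad = -19.100″.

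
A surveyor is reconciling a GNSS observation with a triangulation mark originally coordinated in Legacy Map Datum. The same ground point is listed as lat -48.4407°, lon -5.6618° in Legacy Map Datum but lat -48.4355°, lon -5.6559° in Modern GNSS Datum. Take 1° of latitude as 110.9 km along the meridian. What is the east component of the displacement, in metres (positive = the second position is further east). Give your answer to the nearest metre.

Δφ = -48.4355° − -48.4407° = +0.0052°; Δλ = -5.6559° − -5.6618° = +0.0059°.
ΔN = Δφ × 110900 = 576.7 m; ΔE = Δλ × 110900 × cos(-48.4407°) = +0.0059 × 110900 × 0.663395 = 434.1 m.

ΔE = 434 m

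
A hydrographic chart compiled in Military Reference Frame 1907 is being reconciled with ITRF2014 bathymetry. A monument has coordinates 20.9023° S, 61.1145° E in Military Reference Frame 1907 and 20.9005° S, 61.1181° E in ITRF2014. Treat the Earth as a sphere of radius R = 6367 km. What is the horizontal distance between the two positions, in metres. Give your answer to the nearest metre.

424 m

Δφ = -20.9005° − -20.9023° = +0.0018°; Δλ = 61.1181° − 61.1145° = +0.0036°.
1° along a meridian = πR/180 = 111125 m.
ΔN = Δφ × 111125 = 200.0 m; ΔE = Δλ × 111125 × cos(-20.9023°) = +0.0036 × 111125 × 0.934190 = 373.7 m.
Distance = √(ΔE² + ΔN²) = √(373.7² + 200.0²) = 423.9 m.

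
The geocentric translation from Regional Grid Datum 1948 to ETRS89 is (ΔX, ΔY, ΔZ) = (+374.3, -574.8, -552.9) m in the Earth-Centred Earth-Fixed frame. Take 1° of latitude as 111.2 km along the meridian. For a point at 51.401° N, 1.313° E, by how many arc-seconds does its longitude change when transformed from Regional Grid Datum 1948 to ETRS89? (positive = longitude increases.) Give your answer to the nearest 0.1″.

Δλ = -30.3″

sin φ = 0.781531, cos φ = 0.623866, sin λ = 0.022914, cos λ = 0.999737.
East component: ΔE = −sin λ·ΔX + cos λ·ΔY = −(0.022914)(374.3) + (0.999737)(-574.8) = -583.23 m.
1° of latitude spans 111200 m; at latitude φ, 1° of longitude spans that × cos φ = 69373.9 m, so Δλ = -583.23 / 69373.9 × 3600 = -30.265″.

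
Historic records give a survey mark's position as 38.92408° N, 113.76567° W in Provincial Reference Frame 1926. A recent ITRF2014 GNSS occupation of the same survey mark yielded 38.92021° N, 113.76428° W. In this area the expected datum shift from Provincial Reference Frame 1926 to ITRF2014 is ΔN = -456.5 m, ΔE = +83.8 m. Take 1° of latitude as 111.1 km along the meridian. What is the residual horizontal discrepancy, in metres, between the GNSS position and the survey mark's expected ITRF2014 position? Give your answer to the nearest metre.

Observed coordinate differences: Δφ = -0.00387°, Δλ = +0.00139°.
Converting to metres (1° lat = 111100 m, cos φ = 0.777979): observed ΔN = -430.0 m, observed ΔE = 120.1 m.
Subtracting the expected shift leaves a residual of -430.0 − (-456.5) = 26.5 m north and 120.1 − (83.8) = 36.3 m east.
Residual distance = √(26.5² + 36.3²) = 45.0 m.

45 m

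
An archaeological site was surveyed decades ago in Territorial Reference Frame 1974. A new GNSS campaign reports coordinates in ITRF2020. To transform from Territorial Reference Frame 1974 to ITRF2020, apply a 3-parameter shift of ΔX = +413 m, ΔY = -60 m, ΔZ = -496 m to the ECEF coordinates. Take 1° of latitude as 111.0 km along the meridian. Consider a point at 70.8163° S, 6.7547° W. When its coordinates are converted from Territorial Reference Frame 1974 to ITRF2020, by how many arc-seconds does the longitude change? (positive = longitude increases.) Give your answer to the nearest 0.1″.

Δλ = -1.1″

sin φ = -0.944470, cos φ = 0.328598, sin λ = -0.117619, cos λ = 0.993059.
East component: ΔE = −sin λ·ΔX + cos λ·ΔY = −(-0.117619)(413) + (0.993059)(-60) = -11.01 m.
1° of latitude spans 111000 m; at latitude φ, 1° of longitude spans that × cos φ = 36474.4 m, so Δλ = -11.01 / 36474.4 × 3600 = -1.086″.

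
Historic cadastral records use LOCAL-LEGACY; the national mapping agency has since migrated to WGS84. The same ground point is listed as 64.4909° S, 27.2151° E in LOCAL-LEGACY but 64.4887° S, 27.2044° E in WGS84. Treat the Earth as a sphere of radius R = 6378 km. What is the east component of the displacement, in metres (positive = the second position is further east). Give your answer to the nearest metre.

Δφ = -64.4887° − -64.4909° = +0.0022°; Δλ = 27.2044° − 27.2151° = -0.0107°.
1° along a meridian = πR/180 = 111317 m.
ΔN = Δφ × 111317 = 244.9 m; ΔE = Δλ × 111317 × cos(-64.4909°) = -0.0107 × 111317 × 0.430654 = -512.9 m.

ΔE = -513 m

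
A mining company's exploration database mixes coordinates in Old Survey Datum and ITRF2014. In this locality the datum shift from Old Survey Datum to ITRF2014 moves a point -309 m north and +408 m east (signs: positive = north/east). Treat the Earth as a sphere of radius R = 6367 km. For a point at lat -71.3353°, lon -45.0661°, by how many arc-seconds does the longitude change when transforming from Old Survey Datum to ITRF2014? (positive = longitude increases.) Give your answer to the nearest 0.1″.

Δλ = 41.3″

At latitude -71.3353°, cos φ = 0.320029.
One radian of longitude at latitude φ spans R cos φ, so Δλ = ΔE / (R cos φ) = 408.0 / (6367000 × 0.320029) = 2.0023e-04 rad = 41.301″.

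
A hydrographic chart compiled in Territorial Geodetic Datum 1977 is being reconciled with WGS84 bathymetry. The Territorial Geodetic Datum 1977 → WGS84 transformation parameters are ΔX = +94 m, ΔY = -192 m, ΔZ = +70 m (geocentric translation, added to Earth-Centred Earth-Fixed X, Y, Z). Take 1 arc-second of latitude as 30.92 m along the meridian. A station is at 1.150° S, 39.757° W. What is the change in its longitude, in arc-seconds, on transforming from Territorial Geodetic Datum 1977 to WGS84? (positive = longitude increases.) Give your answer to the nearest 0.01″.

sin φ = -0.020070, cos φ = 0.999799, sin λ = -0.639533, cos λ = 0.768764.
East component: ΔE = −sin λ·ΔX + cos λ·ΔY = −(-0.639533)(94) + (0.768764)(-192) = -87.49 m.
1° of latitude spans 3600 × 30.92 = 111312 m; at latitude φ, 1° of longitude spans that × cos φ = 111289.6 m, so Δλ = -87.49 / 111289.6 × 3600 = -2.830″.

Δλ = -2.83″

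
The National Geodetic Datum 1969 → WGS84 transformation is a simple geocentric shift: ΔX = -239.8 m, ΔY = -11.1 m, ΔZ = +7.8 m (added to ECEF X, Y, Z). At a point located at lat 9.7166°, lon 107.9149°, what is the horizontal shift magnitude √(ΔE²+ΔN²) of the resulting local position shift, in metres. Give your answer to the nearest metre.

232 m

The local east axis at (φ, λ) is (−sin λ, cos λ, 0), so ΔE = −sin(107.9149°)·(-239.8) + cos(107.9149°)·(-11.1) = 231.59 m.
The local north axis is (−sin φ cos λ, −sin φ sin λ, cos φ), giving ΔN = -12.449 + 1.783 + 7.688 = -2.98 m.
Horizontal magnitude = √(ΔE² + ΔN²) = √(231.59² + (-2.98)²) = 231.61 m.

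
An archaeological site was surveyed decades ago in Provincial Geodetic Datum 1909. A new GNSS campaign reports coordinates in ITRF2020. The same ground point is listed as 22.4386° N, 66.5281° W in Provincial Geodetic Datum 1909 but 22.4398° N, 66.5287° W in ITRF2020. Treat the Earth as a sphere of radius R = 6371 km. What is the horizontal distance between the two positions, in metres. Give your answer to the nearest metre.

Δφ = 22.4398° − 22.4386° = +0.0012°; Δλ = -66.5287° − -66.5281° = -0.0006°.
1° along a meridian = πR/180 = 111195 m.
ΔN = Δφ × 111195 = 133.4 m; ΔE = Δλ × 111195 × cos(22.4386°) = -0.0006 × 111195 × 0.924289 = -61.7 m.
Distance = √(ΔE² + ΔN²) = √((-61.7)² + 133.4²) = 147.0 m.

147 m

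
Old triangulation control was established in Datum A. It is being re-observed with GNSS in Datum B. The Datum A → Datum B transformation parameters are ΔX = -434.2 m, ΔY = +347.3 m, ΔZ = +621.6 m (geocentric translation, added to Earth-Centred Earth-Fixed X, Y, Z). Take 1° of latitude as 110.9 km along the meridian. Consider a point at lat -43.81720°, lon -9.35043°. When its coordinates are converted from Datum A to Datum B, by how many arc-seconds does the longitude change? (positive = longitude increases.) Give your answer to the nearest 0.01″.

sin φ = -0.692360, cos φ = 0.721552, sin λ = -0.162472, cos λ = 0.986713.
East component: ΔE = −sin λ·ΔX + cos λ·ΔY = −(-0.162472)(-434.2) + (0.986713)(347.3) = 272.14 m.
1° of latitude spans 110900 m; at latitude φ, 1° of longitude spans that × cos φ = 80020.2 m, so Δλ = 272.14 / 80020.2 × 3600 = 12.243″.

Δλ = 12.24″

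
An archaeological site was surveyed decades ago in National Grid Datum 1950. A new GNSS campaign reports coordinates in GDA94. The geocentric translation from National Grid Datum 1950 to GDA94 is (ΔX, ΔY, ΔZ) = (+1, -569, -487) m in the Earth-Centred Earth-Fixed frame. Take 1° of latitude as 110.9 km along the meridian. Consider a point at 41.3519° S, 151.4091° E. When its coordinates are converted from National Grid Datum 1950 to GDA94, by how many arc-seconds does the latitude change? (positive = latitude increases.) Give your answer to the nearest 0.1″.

sin φ = -0.660682, cos φ = 0.750666, sin λ = 0.478552, cos λ = -0.878059.
North component: ΔN = −sin φ cos λ·ΔX − sin φ sin λ·ΔY + cos φ·ΔZ = −(-0.660682)(-0.878059)(1) − (-0.660682)(0.478552)(-569) + (0.750666)(-487) = -546.06 m.
1° of latitude spans 110900 m, so Δφ = -546.06 / 110900 × 3600 = -17.726″.

Δφ = -17.7″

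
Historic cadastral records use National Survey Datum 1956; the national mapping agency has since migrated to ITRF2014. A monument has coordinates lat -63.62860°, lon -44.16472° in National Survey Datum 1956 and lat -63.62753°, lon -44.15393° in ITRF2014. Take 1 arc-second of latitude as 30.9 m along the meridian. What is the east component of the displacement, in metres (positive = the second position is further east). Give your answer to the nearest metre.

ΔE = 533 m

Δφ = -63.62753° − -63.62860° = +0.00107°; Δλ = -44.15393° − -44.16472° = +0.01079°.
1° of latitude = 3600 × 30.90 = 111240 m.
ΔN = Δφ × 111240 = 119.0 m; ΔE = Δλ × 111240 × cos(-63.62860°) = +0.01079 × 111240 × 0.444188 = 533.1 m.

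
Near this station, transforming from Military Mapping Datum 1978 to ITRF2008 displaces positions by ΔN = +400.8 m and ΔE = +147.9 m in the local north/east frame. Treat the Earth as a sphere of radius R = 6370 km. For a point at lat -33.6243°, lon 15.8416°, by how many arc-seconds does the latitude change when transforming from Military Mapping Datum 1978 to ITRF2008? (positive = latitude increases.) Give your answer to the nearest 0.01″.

On a sphere of radius R, 1 rad of latitude = R, so Δφ = ΔN / R = 400.8 / 6370000 = 6.2920e-05 rad = 12.978″.

Δφ = 12.98″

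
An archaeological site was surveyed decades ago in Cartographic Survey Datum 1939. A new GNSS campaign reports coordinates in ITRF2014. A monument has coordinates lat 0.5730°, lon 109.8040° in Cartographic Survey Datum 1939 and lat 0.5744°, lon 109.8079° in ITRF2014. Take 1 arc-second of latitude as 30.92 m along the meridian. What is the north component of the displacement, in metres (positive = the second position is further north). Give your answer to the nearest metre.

ΔN = 156 m

Δφ = 0.5744° − 0.5730° = +0.0014°; Δλ = 109.8079° − 109.8040° = +0.0039°.
1° of latitude = 3600 × 30.92 = 111312 m.
ΔN = Δφ × 111312 = 155.8 m; ΔE = Δλ × 111312 × cos(0.5730°) = +0.0039 × 111312 × 0.999950 = 434.1 m.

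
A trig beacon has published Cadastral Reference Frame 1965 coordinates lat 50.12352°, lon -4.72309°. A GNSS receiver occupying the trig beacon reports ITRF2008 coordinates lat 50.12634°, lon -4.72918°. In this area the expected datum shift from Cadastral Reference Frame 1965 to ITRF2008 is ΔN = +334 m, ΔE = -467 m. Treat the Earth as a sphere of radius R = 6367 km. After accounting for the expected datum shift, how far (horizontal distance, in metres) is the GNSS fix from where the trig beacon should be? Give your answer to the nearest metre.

39 m

Observed coordinate differences: Δφ = +0.00282°, Δλ = -0.00609°.
Converting to metres (1° lat = 111125 m, cos φ = 0.641135): observed ΔN = 313.4 m, observed ΔE = -433.9 m.
Subtracting the expected shift leaves a residual of 313.4 − (334) = -20.6 m north and -433.9 − (-467) = 33.1 m east.
Residual distance = √((-20.6)² + 33.1²) = 39.0 m.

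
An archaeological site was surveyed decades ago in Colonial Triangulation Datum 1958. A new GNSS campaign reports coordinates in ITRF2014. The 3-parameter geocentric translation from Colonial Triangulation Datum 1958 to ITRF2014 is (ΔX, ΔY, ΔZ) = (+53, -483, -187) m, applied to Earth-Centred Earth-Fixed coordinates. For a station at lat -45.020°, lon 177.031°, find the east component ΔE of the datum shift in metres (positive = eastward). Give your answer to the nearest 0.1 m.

At φ = -45.020°, λ = 177.031°: sin φ = -0.707354, cos φ = 0.706860, sin λ = 0.051796, cos λ = -0.998658.
ΔE = −sin λ·ΔX + cos λ·ΔY = −(0.051796)·(53) + (-0.998658)·(-483) = 479.61 m.

ΔE = 479.6 m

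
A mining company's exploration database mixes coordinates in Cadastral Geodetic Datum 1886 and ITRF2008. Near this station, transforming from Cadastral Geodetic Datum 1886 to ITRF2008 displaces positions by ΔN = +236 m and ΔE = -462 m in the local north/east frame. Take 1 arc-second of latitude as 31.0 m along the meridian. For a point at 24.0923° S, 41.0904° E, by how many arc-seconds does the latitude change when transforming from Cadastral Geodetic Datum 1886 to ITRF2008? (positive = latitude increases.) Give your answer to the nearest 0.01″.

1″ of latitude = 31.00 m, so Δφ = 236.0 / 31.00 = 7.613″.

Δφ = 7.61″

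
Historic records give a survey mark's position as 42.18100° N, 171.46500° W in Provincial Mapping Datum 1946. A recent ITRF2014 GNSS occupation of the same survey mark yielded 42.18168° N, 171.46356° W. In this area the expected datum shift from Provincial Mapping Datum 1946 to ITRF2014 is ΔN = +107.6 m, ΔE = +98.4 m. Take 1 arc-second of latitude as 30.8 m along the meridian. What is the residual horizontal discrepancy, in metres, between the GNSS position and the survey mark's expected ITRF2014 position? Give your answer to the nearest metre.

Observed coordinate differences: Δφ = +0.00068°, Δλ = +0.00144°.
Converting to metres (1° lat = 110880 m, cos φ = 0.741027): observed ΔN = 75.4 m, observed ΔE = 118.3 m.
Subtracting the expected shift leaves a residual of 75.4 − (107.6) = -32.2 m north and 118.3 − (98.4) = 19.9 m east.
Residual distance = √((-32.2)² + 19.9²) = 37.9 m.

38 m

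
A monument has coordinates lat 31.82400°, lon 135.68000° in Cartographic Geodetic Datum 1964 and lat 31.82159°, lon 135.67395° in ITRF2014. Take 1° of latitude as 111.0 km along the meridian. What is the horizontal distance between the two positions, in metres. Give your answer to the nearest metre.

630 m

Δφ = 31.82159° − 31.82400° = -0.00241°; Δλ = 135.67395° − 135.68000° = -0.00605°.
ΔN = Δφ × 111000 = -267.5 m; ΔE = Δλ × 111000 × cos(31.82400°) = -0.00605 × 111000 × 0.849672 = -570.6 m.
Distance = √(ΔE² + ΔN²) = √((-570.6)² + (-267.5)²) = 630.2 m.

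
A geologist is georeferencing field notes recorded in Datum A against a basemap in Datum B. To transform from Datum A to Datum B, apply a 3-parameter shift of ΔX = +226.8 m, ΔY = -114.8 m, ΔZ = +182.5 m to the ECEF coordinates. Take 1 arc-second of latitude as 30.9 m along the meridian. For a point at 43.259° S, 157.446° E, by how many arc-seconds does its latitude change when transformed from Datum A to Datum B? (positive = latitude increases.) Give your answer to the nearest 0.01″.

Δφ = -1.32″

sin φ = -0.685297, cos φ = 0.728263, sin λ = 0.383554, cos λ = -0.923518.
North component: ΔN = −sin φ cos λ·ΔX − sin φ sin λ·ΔY + cos φ·ΔZ = −(-0.685297)(-0.923518)(226.8) − (-0.685297)(0.383554)(-114.8) + (0.728263)(182.5) = -40.81 m.
1° of latitude spans 3600 × 30.90 = 111240 m, so Δφ = -40.81 / 111240 × 3600 = -1.321″.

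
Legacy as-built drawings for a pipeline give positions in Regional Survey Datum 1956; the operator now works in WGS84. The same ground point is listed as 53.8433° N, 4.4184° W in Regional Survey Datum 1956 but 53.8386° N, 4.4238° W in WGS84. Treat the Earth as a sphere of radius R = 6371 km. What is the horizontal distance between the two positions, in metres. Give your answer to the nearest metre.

Δφ = 53.8386° − 53.8433° = -0.0047°; Δλ = -4.4238° − -4.4184° = -0.0054°.
1° along a meridian = πR/180 = 111195 m.
ΔN = Δφ × 111195 = -522.6 m; ΔE = Δλ × 111195 × cos(53.8433°) = -0.0054 × 111195 × 0.589996 = -354.3 m.
Distance = √(ΔE² + ΔN²) = √((-354.3)² + (-522.6)²) = 631.4 m.

631 m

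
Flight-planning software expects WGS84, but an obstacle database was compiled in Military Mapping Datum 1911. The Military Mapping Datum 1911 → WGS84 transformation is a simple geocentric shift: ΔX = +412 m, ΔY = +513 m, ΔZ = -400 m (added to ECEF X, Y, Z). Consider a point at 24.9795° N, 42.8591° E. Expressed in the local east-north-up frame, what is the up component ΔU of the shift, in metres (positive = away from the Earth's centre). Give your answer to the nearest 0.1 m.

ΔU = 421.1 m

The local up (radial) axis is (cos φ cos λ, cos φ sin λ, sin φ), giving ΔU = 273.758 + 316.301 − 168.918 = 421.14 m.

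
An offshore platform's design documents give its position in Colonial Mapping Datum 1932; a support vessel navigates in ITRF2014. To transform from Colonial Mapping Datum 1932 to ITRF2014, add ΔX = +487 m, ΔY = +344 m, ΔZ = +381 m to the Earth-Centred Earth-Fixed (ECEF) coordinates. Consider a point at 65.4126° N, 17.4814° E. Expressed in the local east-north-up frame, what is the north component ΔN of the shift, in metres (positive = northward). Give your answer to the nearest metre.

ΔN = -358 m

The local north axis is (−sin φ cos λ, −sin φ sin λ, cos φ), giving ΔN = -422.390 − 93.967 + 158.527 = -357.83 m.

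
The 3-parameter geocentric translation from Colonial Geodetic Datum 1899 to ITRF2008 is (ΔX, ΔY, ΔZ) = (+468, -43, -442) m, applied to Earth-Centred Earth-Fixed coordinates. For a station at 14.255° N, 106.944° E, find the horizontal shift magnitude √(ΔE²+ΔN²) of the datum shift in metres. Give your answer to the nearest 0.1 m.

580.8 m

The local east axis at (φ, λ) is (−sin λ, cos λ, 0), so ΔE = −sin(106.944°)·468 + cos(106.944°)·(-43) = -435.15 m.
The local north axis is (−sin φ cos λ, −sin φ sin λ, cos φ), giving ΔN = 33.585 + 10.129 − 428.391 = -384.68 m.
Horizontal magnitude = √(ΔE² + ΔN²) = √((-435.15)² + (-384.68)²) = 580.80 m.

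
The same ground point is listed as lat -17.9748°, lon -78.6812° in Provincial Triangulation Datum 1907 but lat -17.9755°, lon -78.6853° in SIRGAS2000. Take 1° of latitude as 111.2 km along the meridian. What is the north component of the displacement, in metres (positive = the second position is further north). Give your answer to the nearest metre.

ΔN = -78 m

Δφ = -17.9755° − -17.9748° = -0.0007°; Δλ = -78.6853° − -78.6812° = -0.0041°.
ΔN = Δφ × 111200 = -77.8 m; ΔE = Δλ × 111200 × cos(-17.9748°) = -0.0041 × 111200 × 0.951192 = -433.7 m.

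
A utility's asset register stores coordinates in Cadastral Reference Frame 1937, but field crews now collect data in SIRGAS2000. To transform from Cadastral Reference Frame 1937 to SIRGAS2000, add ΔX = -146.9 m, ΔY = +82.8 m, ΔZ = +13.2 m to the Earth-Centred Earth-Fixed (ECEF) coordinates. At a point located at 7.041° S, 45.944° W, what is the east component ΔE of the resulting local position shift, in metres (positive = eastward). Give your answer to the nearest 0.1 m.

ΔE = -48.0 m

The local east axis at (φ, λ) is (−sin λ, cos λ, 0), so ΔE = −sin(-45.944°)·(-146.9) + cos(-45.944°)·82.8 = -48.00 m.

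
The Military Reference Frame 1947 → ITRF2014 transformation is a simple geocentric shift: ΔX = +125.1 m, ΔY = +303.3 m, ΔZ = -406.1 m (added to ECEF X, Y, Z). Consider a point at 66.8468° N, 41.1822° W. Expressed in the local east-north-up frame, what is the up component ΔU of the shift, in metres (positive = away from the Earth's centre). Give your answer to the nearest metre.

ΔU = -415 m

At φ = 66.8468°, λ = -41.1822°: sin φ = 0.919457, cos φ = 0.393191, sin λ = -0.658456, cos λ = 0.752620.
ΔU = cos φ cos λ·ΔX + cos φ sin λ·ΔY + sin φ·ΔZ = (0.393191)(0.752620)(125.1) + (0.393191)(-0.658456)(303.3) + (0.919457)(-406.1) = -414.90 m.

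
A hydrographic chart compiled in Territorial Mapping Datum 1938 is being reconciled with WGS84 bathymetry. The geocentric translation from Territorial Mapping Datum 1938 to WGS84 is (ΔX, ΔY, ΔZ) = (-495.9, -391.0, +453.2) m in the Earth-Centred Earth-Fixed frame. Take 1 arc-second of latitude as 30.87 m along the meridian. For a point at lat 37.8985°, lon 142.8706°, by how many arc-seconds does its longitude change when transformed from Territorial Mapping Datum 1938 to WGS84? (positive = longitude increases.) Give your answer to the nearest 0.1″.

sin φ = 0.614265, cos φ = 0.789100, sin λ = 0.603617, cos λ = -0.797274.
East component: ΔE = −sin λ·ΔX + cos λ·ΔY = −(0.603617)(-495.9) + (-0.797274)(-391.0) = 611.07 m.
1° of latitude spans 3600 × 30.87 = 111132 m; at latitude φ, 1° of longitude spans that × cos φ = 87694.3 m, so Δλ = 611.07 / 87694.3 × 3600 = 25.085″.

Δλ = 25.1″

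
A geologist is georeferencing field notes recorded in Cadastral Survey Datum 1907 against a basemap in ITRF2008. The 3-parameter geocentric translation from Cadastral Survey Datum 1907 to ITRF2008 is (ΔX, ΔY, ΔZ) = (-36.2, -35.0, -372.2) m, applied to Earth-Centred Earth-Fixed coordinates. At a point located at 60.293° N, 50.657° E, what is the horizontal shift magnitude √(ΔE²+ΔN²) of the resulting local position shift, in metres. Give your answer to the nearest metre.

The local east axis at (φ, λ) is (−sin λ, cos λ, 0), so ΔE = −sin(50.657°)·(-36.2) + cos(50.657°)·(-35.0) = 5.81 m.
The local north axis is (−sin φ cos λ, −sin φ sin λ, cos φ), giving ΔN = 19.933 + 23.510 − 184.449 = -141.01 m.
Horizontal magnitude = √(ΔE² + ΔN²) = √(5.81² + (-141.01)²) = 141.13 m.

141 m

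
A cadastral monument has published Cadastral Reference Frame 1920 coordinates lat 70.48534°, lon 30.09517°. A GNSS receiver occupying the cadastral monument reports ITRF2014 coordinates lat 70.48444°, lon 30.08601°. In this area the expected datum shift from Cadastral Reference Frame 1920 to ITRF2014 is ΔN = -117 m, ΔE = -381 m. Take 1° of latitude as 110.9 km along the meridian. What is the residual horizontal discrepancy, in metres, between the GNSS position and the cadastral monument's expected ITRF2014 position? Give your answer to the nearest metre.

45 m

Observed coordinate differences: Δφ = -0.00090°, Δλ = -0.00916°.
Converting to metres (1° lat = 110900 m, cos φ = 0.334048): observed ΔN = -99.8 m, observed ΔE = -339.3 m.
Subtracting the expected shift leaves a residual of -99.8 − (-117) = 17.2 m north and -339.3 − (-381) = 41.7 m east.
Residual distance = √(17.2² + 41.7²) = 45.1 m.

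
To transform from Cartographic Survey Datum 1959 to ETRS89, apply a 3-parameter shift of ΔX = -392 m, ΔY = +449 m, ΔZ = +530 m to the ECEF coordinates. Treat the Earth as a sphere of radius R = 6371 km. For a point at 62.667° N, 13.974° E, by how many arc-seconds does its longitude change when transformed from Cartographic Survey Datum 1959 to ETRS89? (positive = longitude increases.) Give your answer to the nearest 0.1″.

sin φ = 0.888353, cos φ = 0.459161, sin λ = 0.241482, cos λ = 0.970405.
East component: ΔE = −sin λ·ΔX + cos λ·ΔY = −(0.241482)(-392) + (0.970405)(449) = 530.37 m.
1° of latitude spans πR/180 = 111195 m; at latitude φ, 1° of longitude spans that × cos φ = 51056.4 m, so Δλ = 530.37 / 51056.4 × 3600 = 37.397″.

Δλ = 37.4″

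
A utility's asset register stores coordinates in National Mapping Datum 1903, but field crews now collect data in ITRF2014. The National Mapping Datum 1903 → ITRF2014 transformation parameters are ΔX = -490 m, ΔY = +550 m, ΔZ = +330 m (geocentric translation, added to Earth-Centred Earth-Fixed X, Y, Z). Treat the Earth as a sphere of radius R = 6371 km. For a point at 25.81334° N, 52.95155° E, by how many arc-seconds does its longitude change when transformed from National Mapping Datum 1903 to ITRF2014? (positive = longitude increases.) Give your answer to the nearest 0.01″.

sin φ = 0.435441, cos φ = 0.900217, sin λ = 0.798126, cos λ = 0.602490.
East component: ΔE = −sin λ·ΔX + cos λ·ΔY = −(0.798126)(-490) + (0.602490)(550) = 722.45 m.
1° of latitude spans πR/180 = 111195 m; at latitude φ, 1° of longitude spans that × cos φ = 100099.6 m, so Δλ = 722.45 / 100099.6 × 3600 = 25.982″.

Δλ = 25.98″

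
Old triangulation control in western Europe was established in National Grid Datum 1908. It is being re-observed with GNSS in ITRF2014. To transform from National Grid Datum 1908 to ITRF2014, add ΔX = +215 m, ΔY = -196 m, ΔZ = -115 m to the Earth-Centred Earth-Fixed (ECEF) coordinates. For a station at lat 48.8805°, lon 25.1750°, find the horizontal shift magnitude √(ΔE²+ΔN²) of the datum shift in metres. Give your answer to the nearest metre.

313 m

At φ = 48.8805°, λ = 25.1750°: sin φ = 0.753340, cos φ = 0.657632, sin λ = 0.425384, cos λ = 0.905013.
ΔE = −sin λ·ΔX + cos λ·ΔY = −(0.425384)·(215) + (0.905013)·(-196) = -268.84 m.
ΔN = −sin φ cos λ·ΔX − sin φ sin λ·ΔY + cos φ·ΔZ = −(0.753340)(0.905013)(215) − (0.753340)(0.425384)(-196) + (0.657632)(-115) = -159.40 m.
Horizontal magnitude = √(ΔE² + ΔN²) = √((-268.84)² + (-159.40)²) = 312.54 m.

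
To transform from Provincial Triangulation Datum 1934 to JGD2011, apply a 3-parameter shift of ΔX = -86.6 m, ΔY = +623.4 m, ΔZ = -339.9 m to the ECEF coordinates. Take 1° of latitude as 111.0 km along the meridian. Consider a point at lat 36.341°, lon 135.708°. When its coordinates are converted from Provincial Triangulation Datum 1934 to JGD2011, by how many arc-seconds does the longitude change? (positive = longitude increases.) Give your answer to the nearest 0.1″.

sin φ = 0.592590, cos φ = 0.805504, sin λ = 0.698315, cos λ = -0.715790.
East component: ΔE = −sin λ·ΔX + cos λ·ΔY = −(0.698315)(-86.6) + (-0.715790)(623.4) = -385.75 m.
1° of latitude spans 111000 m; at latitude φ, 1° of longitude spans that × cos φ = 89411.0 m, so Δλ = -385.75 / 89411.0 × 3600 = -15.532″.

Δλ = -15.5″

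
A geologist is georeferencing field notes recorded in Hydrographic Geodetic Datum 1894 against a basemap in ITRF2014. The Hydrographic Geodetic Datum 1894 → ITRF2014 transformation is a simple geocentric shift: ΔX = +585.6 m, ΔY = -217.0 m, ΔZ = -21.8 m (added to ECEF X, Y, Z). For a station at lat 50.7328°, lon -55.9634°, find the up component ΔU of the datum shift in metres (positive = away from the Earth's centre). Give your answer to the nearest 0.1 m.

ΔU = 304.4 m

At φ = 50.7328°, λ = -55.9634°: sin φ = 0.774203, cos φ = 0.632938, sin λ = -0.828680, cos λ = 0.559722.
ΔU = cos φ cos λ·ΔX + cos φ sin λ·ΔY + sin φ·ΔZ = (0.632938)(0.559722)(585.6) + (0.632938)(-0.828680)(-217.0) + (0.774203)(-21.8) = 304.40 m.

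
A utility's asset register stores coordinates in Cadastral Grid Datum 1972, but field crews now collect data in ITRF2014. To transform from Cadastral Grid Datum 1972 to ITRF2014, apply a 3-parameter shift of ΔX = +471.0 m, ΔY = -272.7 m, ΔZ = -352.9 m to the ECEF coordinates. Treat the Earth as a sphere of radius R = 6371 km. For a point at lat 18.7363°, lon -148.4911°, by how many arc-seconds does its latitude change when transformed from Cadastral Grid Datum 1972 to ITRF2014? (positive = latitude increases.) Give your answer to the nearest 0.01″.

sin φ = 0.321213, cos φ = 0.947007, sin λ = -0.522631, cos λ = -0.852559.
North component: ΔN = −sin φ cos λ·ΔX − sin φ sin λ·ΔY + cos φ·ΔZ = −(0.321213)(-0.852559)(471.0) − (0.321213)(-0.522631)(-272.7) + (0.947007)(-352.9) = -250.99 m.
1° of latitude spans πR/180 = 111195 m, so Δφ = -250.99 / 111195 × 3600 = -8.126″.

Δφ = -8.13″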